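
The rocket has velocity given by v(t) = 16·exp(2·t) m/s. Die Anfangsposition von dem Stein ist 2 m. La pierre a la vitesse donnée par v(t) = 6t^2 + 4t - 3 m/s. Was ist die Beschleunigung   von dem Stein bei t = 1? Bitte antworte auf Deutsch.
Ausgehend von der Geschwindigkeit v(t) = 6·t^2 + 4·t - 3, nehmen wir 1 Ableitung. Die Ableitung von der Geschwindigkeit ergibt die Beschleunigung: a(t) = 12·t + 4. Mit a(t) = 12·t + 4 und Einsetzen von t = 1, finden wir a = 16.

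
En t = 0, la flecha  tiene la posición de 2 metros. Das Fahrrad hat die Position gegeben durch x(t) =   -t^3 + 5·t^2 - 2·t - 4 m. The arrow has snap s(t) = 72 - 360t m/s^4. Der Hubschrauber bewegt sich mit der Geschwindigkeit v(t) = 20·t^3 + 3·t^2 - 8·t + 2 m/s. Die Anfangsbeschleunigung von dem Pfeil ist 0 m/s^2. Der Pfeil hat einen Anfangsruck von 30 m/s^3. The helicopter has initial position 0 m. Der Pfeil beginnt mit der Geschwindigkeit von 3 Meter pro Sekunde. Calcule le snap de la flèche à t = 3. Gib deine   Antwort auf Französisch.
Nous avons le snap s(t) = 72 - 360·t. En substituant t = 3: s(3) = -1008.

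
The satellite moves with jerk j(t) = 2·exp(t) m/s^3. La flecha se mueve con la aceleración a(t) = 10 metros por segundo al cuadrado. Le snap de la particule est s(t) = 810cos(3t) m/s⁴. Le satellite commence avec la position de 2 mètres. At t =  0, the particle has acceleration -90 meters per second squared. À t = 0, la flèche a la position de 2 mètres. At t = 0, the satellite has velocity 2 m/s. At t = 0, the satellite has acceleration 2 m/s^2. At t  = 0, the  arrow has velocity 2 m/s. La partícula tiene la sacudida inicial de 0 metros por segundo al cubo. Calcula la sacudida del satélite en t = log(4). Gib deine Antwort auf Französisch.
En utilisant j(t) = 2·exp(t) et en substituant t = log(4), nous trouvons j = 8.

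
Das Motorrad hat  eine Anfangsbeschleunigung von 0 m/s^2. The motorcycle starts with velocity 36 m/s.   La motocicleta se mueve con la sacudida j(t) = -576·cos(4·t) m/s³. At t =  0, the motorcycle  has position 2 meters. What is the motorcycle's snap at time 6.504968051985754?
We must differentiate our jerk equation j(t) = -576·cos(4·t) 1 time. Taking d/dt of j(t), we find s(t) = 2304·sin(4·t). Using s(t) = 2304·sin(4·t) and substituting t = 6.504968051985754, we find s = 1786.20538908262.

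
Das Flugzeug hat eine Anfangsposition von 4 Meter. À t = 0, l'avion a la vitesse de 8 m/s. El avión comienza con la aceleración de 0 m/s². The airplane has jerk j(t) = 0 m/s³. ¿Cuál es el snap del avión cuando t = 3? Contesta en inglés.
We must differentiate our jerk equation j(t) = 0 1 time. Taking d/dt of j(t), we find s(t) = 0. We have snap s(t) = 0. Substituting t = 3: s(3) = 0.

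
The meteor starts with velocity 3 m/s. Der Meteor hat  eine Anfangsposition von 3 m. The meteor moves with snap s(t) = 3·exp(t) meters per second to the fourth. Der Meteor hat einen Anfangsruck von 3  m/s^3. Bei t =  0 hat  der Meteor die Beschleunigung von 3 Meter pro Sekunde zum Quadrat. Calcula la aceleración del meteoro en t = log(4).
Partiendo del snap s(t) = 3·exp(t), tomamos 2 antiderivadas. Integrando el snap y usando la condición inicial j(0) = 3, obtenemos j(t) = 3·exp(t). La integral de la sacudida, con a(0) = 3, da la aceleración: a(t) = 3·exp(t). Usando a(t) = 3·exp(t) y sustituyendo t = log(4), encontramos a = 12.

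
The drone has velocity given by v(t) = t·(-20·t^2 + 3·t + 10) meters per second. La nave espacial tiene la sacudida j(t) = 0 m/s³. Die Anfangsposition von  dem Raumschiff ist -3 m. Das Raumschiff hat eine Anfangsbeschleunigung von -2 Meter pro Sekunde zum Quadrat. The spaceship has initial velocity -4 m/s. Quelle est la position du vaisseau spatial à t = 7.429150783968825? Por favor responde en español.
Para resolver esto, necesitamos tomar 3 integrales de nuestra ecuación de la sacudida j(t) = 0. Tomando ∫j(t)dt y aplicando a(0) = -2, encontramos a(t) = -2. La antiderivada de la aceleración es la velocidad. Usando v(0) = -4, obtenemos v(t) = -2·t - 4. Integrando la velocidad y usando la condición inicial x(0) = -3, obtenemos x(t) = -t^2 - 4·t - 3. Usando x(t) = -t^2 - 4·t - 3 y sustituyendo t = 7.429150783968825, encontramos x = -87.9088845068199.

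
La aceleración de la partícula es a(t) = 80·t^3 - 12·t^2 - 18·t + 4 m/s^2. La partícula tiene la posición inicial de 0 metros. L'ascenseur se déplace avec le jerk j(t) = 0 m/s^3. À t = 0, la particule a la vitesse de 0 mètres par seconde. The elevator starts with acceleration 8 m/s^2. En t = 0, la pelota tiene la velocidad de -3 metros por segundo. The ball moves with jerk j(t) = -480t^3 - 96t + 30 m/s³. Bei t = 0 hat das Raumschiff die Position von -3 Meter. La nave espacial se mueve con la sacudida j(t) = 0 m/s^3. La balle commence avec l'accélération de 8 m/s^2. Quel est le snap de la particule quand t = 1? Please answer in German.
Ausgehend von der Beschleunigung a(t) = 80·t^3 - 12·t^2 - 18·t + 4, nehmen wir 2 Ableitungen. Die Ableitung von der Beschleunigung ergibt den Ruck: j(t) = 240·t^2 - 24·t - 18. Mit d/dt von j(t) finden wir s(t) = 480·t - 24. Mit s(t) = 480·t - 24 und Einsetzen von t = 1, finden wir s = 456.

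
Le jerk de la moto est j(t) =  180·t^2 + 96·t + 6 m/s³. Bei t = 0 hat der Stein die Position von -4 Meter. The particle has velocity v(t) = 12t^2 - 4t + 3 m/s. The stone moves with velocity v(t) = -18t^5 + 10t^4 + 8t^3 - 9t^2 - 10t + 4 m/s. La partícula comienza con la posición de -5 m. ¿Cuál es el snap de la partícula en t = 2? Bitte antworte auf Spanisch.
Debemos derivar nuestra ecuación de la velocidad v(t) = 12·t^2 - 4·t + 3 3 veces. Derivando la velocidad, obtenemos la aceleración: a(t) = 24·t - 4. La derivada de la aceleración da la sacudida: j(t) = 24. Derivando la sacudida, obtenemos el snap: s(t) = 0. Tenemos el snap s(t) = 0. Sustituyendo t = 2: s(2) = 0.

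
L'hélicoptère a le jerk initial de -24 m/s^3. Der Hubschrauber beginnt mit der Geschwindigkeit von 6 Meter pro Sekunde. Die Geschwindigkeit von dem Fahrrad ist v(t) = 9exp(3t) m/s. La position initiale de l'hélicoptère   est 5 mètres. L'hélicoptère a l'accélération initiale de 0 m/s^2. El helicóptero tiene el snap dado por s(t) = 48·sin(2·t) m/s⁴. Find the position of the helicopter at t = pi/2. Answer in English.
We need to integrate our snap equation s(t) = 48·sin(2·t) 4 times. Integrating snap and using the initial condition j(0) = -24, we get j(t) = -24·cos(2·t). Integrating jerk and using the initial condition a(0) = 0, we get a(t) = -12·sin(2·t). The antiderivative of acceleration, with v(0) = 6, gives velocity: v(t) = 6·cos(2·t). Integrating velocity and using the initial condition x(0) = 5, we get x(t) = 3·sin(2·t) + 5. We have position x(t) = 3·sin(2·t) + 5. Substituting t = pi/2: x(pi/2) = 5.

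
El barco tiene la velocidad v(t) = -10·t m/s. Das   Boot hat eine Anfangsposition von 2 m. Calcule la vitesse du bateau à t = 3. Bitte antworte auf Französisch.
En utilisant v(t) = -10·t et en substituant t = 3, nous trouvons v = -30.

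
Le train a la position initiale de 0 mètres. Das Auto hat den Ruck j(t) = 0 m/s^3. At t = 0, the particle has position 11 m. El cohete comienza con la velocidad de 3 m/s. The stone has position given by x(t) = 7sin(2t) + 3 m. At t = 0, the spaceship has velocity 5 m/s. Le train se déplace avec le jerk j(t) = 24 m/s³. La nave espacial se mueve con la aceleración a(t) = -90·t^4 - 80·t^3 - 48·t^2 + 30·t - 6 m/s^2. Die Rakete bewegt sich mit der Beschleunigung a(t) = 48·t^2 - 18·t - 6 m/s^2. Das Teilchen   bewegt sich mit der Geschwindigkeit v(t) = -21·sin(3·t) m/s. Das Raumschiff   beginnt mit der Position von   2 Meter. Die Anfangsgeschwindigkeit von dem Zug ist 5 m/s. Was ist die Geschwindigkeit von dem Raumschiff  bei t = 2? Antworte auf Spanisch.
Debemos encontrar la antiderivada de nuestra ecuación de la aceleración a(t) = -90·t^4 - 80·t^3 - 48·t^2 + 30·t - 6 1 vez. Tomando ∫a(t)dt y aplicando v(0) = 5, encontramos v(t) = -18·t^5 - 20·t^4 - 16·t^3 + 15·t^2 - 6·t + 5. Tenemos la velocidad v(t) = -18·t^5 - 20·t^4 - 16·t^3 + 15·t^2 - 6·t + 5. Sustituyendo t = 2: v(2) = -971.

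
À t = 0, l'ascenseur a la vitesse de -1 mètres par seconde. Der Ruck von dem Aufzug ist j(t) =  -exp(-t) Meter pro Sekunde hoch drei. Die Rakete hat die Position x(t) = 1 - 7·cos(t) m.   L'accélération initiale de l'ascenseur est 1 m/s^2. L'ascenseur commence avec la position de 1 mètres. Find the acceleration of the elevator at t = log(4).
Starting from jerk j(t) = -exp(-t), we take 1 antiderivative. The antiderivative of jerk, with a(0) = 1, gives acceleration: a(t) = exp(-t). Using a(t) = exp(-t) and substituting t = log(4), we find a = 1/4.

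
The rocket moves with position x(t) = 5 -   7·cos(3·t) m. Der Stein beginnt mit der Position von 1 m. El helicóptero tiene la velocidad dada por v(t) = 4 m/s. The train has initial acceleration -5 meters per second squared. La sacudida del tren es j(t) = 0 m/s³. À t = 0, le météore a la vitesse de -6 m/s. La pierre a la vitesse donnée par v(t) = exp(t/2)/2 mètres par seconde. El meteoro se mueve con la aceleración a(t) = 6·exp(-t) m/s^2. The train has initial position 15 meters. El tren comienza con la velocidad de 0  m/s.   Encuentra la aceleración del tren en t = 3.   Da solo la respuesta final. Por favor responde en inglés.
At t = 3, a = -5.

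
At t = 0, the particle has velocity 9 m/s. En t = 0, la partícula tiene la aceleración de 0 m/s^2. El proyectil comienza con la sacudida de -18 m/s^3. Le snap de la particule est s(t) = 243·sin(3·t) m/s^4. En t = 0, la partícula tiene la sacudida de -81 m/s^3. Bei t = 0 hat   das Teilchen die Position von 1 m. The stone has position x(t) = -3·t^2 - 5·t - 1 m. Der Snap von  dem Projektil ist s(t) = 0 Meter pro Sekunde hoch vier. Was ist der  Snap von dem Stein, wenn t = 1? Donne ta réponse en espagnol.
Partiendo de la posición x(t) = -3·t^2 - 5·t - 1, tomamos 4 derivadas. Derivando la posición, obtenemos la velocidad: v(t) = -6·t - 5. La derivada de la velocidad da la aceleración: a(t) = -6. Tomando d/dt de a(t), encontramos j(t) = 0. Derivando la sacudida, obtenemos el snap: s(t) = 0. Usando s(t) = 0 y sustituyendo t = 1, encontramos s = 0.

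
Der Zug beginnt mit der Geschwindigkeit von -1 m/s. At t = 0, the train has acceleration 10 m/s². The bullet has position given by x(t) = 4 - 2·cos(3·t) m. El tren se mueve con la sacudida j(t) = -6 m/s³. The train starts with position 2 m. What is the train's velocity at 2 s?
We need to integrate our jerk equation j(t) = -6 2 times. Finding the integral of j(t) and using a(0) = 10: a(t) = 10 - 6·t. The antiderivative of acceleration is velocity. Using v(0) = -1, we get v(t) = -3·t^2 + 10·t - 1. From the given velocity equation v(t) = -3·t^2 + 10·t - 1, we substitute t = 2 to get v = 7.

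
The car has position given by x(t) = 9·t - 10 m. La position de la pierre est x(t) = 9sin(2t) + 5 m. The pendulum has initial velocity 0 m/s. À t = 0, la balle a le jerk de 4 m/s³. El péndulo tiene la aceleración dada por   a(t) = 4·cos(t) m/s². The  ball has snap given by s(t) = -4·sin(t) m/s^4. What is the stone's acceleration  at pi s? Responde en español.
Para resolver esto, necesitamos tomar 2 derivadas de nuestra ecuación de la posición x(t) = 9·sin(2·t) + 5. Tomando d/dt de x(t), encontramos v(t) = 18·cos(2·t). Derivando la velocidad, obtenemos la aceleración: a(t) = -36·sin(2·t). De la ecuación de la aceleración a(t) = -36·sin(2·t), sustituimos t = pi para obtener a = 0.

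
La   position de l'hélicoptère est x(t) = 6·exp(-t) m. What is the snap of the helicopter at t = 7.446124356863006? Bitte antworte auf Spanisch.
Para resolver esto, necesitamos tomar 4 derivadas de nuestra ecuación de la posición x(t) = 6·exp(-t). Tomando d/dt de x(t), encontramos v(t) = -6·exp(-t). Tomando d/dt de v(t), encontramos a(t) = 6·exp(-t). La derivada de la aceleración da la sacudida: j(t) = -6·exp(-t). Derivando la sacudida, obtenemos el snap: s(t) = 6·exp(-t). De la ecuación del snap s(t) = 6·exp(-t), sustituimos t = 7.446124356863006 para obtener s = 0.00350219666902948.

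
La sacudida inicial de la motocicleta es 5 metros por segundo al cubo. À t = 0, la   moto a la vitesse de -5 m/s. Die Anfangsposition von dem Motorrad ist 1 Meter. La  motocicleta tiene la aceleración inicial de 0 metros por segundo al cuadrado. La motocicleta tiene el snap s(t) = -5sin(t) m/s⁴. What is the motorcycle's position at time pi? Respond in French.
Nous devons intégrer notre équation du snap s(t) = -5·sin(t) 4 fois. En intégrant le snap et en utilisant la condition initiale j(0) = 5, nous obtenons j(t) = 5·cos(t). En prenant ∫j(t)dt et en appliquant a(0) = 0, nous trouvons a(t) = 5·sin(t). L'intégrale de l'accélération est la vitesse. En utilisant v(0) = -5, nous obtenons v(t) = -5·cos(t). La primitive de la vitesse, avec x(0) = 1, donne la position: x(t) = 1 - 5·sin(t). En utilisant x(t) = 1 - 5·sin(t) et en substituant t = pi, nous trouvons x = 1.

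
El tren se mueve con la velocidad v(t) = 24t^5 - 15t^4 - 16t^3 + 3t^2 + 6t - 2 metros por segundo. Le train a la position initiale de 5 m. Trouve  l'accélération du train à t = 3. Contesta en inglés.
Starting from velocity v(t) = 24·t^5 - 15·t^4 - 16·t^3 + 3·t^2 + 6·t - 2, we take 1 derivative. Taking d/dt of v(t), we find a(t) = 120·t^4 - 60·t^3 - 48·t^2 + 6·t + 6. From the given acceleration equation a(t) = 120·t^4 - 60·t^3 - 48·t^2 + 6·t + 6, we substitute t = 3 to get a = 7692.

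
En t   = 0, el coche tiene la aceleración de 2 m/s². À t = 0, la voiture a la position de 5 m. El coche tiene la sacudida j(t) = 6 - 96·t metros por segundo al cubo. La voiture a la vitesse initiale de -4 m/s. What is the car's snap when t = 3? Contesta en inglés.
Starting from jerk j(t) = 6 - 96·t, we take 1 derivative. Differentiating jerk, we get snap: s(t) = -96. Using s(t) = -96 and substituting t = 3, we find s = -96.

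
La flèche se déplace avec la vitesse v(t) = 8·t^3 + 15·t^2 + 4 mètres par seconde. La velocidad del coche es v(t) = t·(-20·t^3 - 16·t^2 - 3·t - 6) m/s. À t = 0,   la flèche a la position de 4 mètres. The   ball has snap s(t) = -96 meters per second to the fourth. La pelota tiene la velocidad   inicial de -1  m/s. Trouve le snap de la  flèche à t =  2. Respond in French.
En partant de la vitesse v(t) = 8·t^3 + 15·t^2 + 4, nous prenons 3 dérivées. En prenant d/dt de v(t), nous trouvons a(t) = 24·t^2 + 30·t. En prenant d/dt de a(t), nous trouvons j(t) = 48·t + 30. La dérivée du jerk donne le snap: s(t) = 48. En utilisant s(t) = 48 et en substituant t = 2, nous trouvons s = 48.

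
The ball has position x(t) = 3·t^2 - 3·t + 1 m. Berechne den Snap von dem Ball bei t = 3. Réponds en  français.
En partant de la position x(t) = 3·t^2 - 3·t + 1, nous prenons 4 dérivées. La dérivée de la position donne la vitesse: v(t) = 6·t - 3. En prenant d/dt de v(t), nous trouvons a(t) = 6. En prenant d/dt de a(t), nous trouvons j(t) = 0. En dérivant le jerk, nous obtenons le snap: s(t) = 0. De l'équation du snap s(t) = 0, nous substituons t = 3 pour obtenir s = 0.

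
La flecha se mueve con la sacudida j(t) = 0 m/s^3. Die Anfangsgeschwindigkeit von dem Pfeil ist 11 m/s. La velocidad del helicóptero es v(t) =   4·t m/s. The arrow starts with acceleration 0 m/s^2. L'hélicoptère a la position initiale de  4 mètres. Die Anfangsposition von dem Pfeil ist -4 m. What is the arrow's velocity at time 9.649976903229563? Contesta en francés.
Nous devons trouver la primitive de notre équation du jerk j(t) = 0 2 fois. L'intégrale du jerk, avec a(0) = 0, donne l'accélération: a(t) = 0. L'intégrale de l'accélération, avec v(0) = 11, donne la vitesse: v(t) = 11. En utilisant v(t) = 11 et en substituant t = 9.649976903229563, nous trouvons v = 11.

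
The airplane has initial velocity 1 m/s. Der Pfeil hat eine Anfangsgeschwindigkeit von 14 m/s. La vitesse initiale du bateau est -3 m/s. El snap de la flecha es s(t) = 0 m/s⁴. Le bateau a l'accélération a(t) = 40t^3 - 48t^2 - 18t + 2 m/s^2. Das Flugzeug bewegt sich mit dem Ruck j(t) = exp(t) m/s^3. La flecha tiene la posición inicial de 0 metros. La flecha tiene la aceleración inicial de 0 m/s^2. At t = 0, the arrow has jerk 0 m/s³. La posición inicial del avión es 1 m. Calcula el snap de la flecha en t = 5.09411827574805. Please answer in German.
Wir haben den Snap s(t) = 0. Durch Einsetzen von t = 5.09411827574805: s(5.09411827574805) = 0.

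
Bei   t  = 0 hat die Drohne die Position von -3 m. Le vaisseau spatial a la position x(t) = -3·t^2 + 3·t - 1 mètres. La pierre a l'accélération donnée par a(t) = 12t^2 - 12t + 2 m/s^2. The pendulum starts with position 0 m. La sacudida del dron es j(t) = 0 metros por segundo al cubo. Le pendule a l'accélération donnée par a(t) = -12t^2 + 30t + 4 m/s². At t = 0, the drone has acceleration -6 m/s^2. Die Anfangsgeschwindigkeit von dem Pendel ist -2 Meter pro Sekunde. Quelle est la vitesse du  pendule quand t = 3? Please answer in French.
En partant de l'accélération a(t) = -12·t^2 + 30·t + 4, nous prenons 1 intégrale. En prenant ∫a(t)dt et en appliquant v(0) = -2, nous trouvons v(t) = -4·t^3 + 15·t^2 + 4·t - 2. Nous avons la vitesse v(t) = -4·t^3 + 15·t^2 + 4·t - 2. En substituant t = 3: v(3) = 37.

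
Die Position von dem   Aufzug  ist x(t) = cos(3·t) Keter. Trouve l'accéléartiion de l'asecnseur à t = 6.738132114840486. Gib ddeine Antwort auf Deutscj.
Wir müssen unsere Gleichung für die Position x(t) = cos(3·t) 2-mal ableiten. Mit d/dt von x(t) finden wir v(t) = -3·sin(3·t). Durch Ableiten von der Geschwindigkeit erhalten wir die Beschleunigung: a(t) = -9·cos(3·t). Mit a(t) = -9·cos(3·t) und Einsetzen von t = 6.738132114840486, finden wir a = -1.84052659396297.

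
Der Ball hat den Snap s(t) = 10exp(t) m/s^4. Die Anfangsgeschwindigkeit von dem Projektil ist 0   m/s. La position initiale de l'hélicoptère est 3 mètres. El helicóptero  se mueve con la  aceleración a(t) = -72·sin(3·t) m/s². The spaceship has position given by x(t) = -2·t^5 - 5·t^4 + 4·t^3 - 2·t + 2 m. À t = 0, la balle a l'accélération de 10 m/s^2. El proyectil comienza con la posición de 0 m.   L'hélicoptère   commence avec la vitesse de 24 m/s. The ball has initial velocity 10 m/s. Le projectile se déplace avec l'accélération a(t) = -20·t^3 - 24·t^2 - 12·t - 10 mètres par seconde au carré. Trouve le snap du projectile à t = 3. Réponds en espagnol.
Partiendo de la aceleración a(t) = -20·t^3 - 24·t^2 - 12·t - 10, tomamos 2 derivadas. La derivada de la aceleración da la sacudida: j(t) = -60·t^2 - 48·t - 12. Derivando la sacudida, obtenemos el snap: s(t) = -120·t - 48. Usando s(t) = -120·t - 48 y sustituyendo t = 3, encontramos s = -408.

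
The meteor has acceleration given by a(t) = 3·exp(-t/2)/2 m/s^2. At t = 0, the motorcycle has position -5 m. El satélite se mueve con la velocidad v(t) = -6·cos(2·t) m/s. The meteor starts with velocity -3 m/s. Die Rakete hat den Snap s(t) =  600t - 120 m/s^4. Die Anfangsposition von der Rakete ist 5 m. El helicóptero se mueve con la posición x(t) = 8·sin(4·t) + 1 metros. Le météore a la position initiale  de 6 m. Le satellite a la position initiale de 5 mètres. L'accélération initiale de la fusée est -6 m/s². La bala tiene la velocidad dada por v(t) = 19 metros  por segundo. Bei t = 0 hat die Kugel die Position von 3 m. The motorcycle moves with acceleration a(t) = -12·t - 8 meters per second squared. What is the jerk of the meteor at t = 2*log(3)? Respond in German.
Um dies zu lösen, müssen wir 1 Ableitung unserer Gleichung für die Beschleunigung a(t) = 3·exp(-t/2)/2 nehmen. Durch Ableiten von der Beschleunigung erhalten wir den Ruck: j(t) = -3·exp(-t/2)/4. Wir haben den Ruck j(t) = -3·exp(-t/2)/4. Durch Einsetzen von t = 2*log(3): j(2*log(3)) = -1/4.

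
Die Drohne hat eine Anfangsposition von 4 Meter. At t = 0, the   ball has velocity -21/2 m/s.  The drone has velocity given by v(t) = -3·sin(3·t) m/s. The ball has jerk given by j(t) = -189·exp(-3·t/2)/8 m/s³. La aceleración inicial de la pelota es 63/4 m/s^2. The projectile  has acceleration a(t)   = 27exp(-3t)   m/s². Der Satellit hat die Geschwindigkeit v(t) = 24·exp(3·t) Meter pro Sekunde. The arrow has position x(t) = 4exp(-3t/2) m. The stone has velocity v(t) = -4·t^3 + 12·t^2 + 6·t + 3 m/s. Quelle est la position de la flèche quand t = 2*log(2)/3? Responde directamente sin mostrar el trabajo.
À t = 2*log(2)/3, x = 2.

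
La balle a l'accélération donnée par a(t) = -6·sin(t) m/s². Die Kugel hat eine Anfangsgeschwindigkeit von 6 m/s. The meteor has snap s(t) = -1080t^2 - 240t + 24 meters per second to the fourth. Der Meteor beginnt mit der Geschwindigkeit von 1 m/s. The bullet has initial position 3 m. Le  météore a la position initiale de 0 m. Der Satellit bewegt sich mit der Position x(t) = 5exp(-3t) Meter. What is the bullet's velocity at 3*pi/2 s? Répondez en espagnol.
Necesitamos integrar nuestra ecuación de la aceleración a(t) = -6·sin(t) 1 vez. Integrando la aceleración y usando la condición inicial v(0) = 6, obtenemos v(t) = 6·cos(t). Usando v(t) = 6·cos(t) y sustituyendo t = 3*pi/2, encontramos v = 0.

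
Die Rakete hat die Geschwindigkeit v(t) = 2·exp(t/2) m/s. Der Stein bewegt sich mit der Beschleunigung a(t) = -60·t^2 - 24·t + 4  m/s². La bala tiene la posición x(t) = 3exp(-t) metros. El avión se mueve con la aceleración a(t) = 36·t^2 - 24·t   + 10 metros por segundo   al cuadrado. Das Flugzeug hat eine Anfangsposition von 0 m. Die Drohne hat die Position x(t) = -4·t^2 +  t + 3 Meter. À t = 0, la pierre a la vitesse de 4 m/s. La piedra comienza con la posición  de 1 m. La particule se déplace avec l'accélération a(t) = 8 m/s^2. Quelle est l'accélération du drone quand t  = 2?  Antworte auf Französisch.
Nous devons dériver notre équation de la position x(t) = -4·t^2 + t + 3 2 fois. En dérivant la position, nous obtenons la vitesse: v(t) = 1 - 8·t. En dérivant la vitesse, nous obtenons l'accélération: a(t) = -8. De l'équation de l'accélération a(t) = -8, nous substituons t = 2 pour obtenir a = -8.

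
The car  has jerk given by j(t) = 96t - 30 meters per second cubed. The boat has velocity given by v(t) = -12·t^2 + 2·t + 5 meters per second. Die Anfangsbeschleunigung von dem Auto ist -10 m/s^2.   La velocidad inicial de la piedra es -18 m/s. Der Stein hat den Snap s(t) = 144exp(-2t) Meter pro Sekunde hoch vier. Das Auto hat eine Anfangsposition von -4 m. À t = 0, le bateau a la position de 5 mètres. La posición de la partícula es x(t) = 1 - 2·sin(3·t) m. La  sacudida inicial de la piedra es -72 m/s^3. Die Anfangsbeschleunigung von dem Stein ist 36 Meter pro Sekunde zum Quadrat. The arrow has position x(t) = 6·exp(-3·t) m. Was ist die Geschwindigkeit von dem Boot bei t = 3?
Wir haben die Geschwindigkeit v(t) = -12·t^2 + 2·t + 5. Durch Einsetzen von t = 3: v(3) = -97.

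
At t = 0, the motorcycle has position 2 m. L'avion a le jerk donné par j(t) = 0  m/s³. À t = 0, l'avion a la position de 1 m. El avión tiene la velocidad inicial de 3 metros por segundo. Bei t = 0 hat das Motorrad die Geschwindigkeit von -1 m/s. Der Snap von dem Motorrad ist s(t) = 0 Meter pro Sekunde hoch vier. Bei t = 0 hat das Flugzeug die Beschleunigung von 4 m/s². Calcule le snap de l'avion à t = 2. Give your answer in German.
Ausgehend von dem Ruck j(t) = 0, nehmen wir 1 Ableitung. Durch Ableiten von dem Ruck erhalten wir den Snap: s(t) = 0. Mit s(t) = 0 und Einsetzen von t = 2, finden wir s = 0.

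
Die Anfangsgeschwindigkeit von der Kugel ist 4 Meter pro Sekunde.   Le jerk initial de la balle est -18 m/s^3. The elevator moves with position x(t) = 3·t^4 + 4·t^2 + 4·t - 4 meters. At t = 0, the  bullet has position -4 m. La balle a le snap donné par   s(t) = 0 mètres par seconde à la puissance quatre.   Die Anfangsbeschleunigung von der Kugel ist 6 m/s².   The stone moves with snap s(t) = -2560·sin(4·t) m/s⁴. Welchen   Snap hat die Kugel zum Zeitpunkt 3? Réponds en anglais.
From the given snap equation s(t) = 0, we substitute t = 3 to get s = 0.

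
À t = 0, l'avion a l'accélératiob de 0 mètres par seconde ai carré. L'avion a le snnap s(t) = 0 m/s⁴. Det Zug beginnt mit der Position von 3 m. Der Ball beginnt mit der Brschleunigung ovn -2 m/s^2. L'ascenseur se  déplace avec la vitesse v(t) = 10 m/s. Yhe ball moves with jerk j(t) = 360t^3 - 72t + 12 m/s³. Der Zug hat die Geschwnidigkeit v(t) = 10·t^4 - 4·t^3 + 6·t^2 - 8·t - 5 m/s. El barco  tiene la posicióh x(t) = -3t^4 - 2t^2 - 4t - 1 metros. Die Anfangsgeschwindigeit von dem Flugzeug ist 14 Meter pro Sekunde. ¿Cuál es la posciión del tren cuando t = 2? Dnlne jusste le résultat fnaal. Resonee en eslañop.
La posición en t = 2 es x = 41.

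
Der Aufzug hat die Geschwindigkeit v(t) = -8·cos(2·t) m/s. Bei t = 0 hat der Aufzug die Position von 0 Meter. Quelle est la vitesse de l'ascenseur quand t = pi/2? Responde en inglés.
Using v(t) = -8·cos(2·t) and substituting t = pi/2, we find v = 8.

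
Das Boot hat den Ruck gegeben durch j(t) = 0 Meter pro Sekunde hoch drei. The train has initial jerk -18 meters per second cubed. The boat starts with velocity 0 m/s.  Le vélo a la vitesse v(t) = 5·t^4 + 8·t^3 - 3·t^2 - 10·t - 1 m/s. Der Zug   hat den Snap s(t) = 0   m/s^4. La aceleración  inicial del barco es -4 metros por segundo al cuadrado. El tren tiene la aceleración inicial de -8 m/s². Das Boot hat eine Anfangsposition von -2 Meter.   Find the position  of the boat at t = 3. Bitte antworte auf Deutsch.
Ausgehend von dem Ruck j(t) = 0, nehmen wir 3 Stammfunktionen. Das Integral von dem Ruck ist die Beschleunigung. Mit a(0) = -4 erhalten wir a(t) = -4. Mit ∫a(t)dt und Anwendung von v(0) = 0, finden wir v(t) = -4·t. Durch Integration von der Geschwindigkeit und Verwendung der Anfangsbedingung x(0) = -2, erhalten wir x(t) = -2·t^2 - 2. Aus der Gleichung für die Position x(t) = -2·t^2 - 2, setzen wir t = 3 ein und erhalten x = -20.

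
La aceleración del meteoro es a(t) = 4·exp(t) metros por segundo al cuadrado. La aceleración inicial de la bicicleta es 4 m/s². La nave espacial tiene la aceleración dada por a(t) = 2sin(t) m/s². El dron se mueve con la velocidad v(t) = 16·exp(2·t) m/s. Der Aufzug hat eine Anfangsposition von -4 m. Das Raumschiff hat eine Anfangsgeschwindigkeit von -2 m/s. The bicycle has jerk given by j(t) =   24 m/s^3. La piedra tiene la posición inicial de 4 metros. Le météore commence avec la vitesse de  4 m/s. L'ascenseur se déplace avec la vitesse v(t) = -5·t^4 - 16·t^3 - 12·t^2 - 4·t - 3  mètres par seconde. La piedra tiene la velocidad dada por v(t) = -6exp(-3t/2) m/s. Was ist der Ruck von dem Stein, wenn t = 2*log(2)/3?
Um dies zu lösen, müssen wir 2 Ableitungen unserer Gleichung für die Geschwindigkeit v(t) = -6·exp(-3·t/2) nehmen. Durch Ableiten von der Geschwindigkeit erhalten wir die Beschleunigung: a(t) = 9·exp(-3·t/2). Durch Ableiten von der Beschleunigung erhalten wir den Ruck: j(t) = -27·exp(-3·t/2)/2. Mit j(t) = -27·exp(-3·t/2)/2 und Einsetzen von t = 2*log(2)/3, finden wir j = -27/4.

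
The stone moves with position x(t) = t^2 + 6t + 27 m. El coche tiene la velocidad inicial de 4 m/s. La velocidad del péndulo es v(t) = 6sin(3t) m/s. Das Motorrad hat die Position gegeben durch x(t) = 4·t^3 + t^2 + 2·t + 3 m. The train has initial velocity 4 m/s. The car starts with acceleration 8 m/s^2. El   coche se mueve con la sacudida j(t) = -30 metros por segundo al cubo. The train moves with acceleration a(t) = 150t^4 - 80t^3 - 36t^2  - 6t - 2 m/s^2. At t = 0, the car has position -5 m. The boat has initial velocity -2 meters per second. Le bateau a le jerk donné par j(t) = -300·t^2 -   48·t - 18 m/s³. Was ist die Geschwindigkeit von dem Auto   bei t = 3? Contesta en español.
Para resolver esto, necesitamos tomar 2 integrales de nuestra ecuación de la sacudida j(t) = -30. Tomando ∫j(t)dt y aplicando a(0) = 8, encontramos a(t) = 8 - 30·t. Integrando la aceleración y usando la condición inicial v(0) = 4, obtenemos v(t) = -15·t^2 + 8·t + 4. Tenemos la velocidad v(t) = -15·t^2 + 8·t + 4. Sustituyendo t = 3: v(3) = -107.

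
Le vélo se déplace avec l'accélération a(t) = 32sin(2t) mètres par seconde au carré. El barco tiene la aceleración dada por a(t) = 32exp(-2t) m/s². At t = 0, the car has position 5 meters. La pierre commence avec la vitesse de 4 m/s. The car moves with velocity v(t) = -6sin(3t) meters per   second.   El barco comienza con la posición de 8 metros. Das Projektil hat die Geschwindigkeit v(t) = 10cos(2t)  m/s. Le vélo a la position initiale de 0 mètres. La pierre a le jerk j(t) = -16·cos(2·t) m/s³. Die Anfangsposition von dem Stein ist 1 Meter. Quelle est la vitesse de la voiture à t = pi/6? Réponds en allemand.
Mit v(t) = -6·sin(3·t) und Einsetzen von t = pi/6, finden wir v = -6.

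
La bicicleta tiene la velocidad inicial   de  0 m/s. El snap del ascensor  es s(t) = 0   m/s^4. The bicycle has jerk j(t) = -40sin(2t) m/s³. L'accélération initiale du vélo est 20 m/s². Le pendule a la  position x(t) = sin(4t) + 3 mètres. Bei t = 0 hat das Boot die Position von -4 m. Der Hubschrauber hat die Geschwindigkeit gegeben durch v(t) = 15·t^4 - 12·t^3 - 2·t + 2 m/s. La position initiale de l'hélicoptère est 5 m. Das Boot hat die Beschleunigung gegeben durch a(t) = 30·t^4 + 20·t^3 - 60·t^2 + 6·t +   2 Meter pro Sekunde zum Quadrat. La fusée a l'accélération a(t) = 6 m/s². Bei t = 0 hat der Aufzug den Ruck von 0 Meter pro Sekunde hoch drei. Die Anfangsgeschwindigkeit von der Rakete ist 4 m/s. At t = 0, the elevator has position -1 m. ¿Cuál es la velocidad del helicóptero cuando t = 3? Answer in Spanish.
Usando v(t) = 15·t^4 - 12·t^3 - 2·t + 2 y sustituyendo t = 3, encontramos v = 887.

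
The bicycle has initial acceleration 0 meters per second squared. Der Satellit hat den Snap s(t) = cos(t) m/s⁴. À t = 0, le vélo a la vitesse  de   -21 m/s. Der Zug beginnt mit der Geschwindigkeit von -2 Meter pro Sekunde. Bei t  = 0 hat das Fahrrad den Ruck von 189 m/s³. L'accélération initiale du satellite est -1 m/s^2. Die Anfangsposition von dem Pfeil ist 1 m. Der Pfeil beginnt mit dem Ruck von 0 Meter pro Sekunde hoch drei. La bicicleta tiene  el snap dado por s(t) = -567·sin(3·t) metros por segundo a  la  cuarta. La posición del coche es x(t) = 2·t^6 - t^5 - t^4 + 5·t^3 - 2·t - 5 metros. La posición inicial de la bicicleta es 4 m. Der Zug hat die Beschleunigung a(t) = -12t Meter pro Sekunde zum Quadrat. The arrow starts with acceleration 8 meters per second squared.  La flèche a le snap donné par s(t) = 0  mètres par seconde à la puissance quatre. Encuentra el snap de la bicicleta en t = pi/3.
Tenemos el snap s(t) = -567·sin(3·t). Sustituyendo t = pi/3: s(pi/3) = 0.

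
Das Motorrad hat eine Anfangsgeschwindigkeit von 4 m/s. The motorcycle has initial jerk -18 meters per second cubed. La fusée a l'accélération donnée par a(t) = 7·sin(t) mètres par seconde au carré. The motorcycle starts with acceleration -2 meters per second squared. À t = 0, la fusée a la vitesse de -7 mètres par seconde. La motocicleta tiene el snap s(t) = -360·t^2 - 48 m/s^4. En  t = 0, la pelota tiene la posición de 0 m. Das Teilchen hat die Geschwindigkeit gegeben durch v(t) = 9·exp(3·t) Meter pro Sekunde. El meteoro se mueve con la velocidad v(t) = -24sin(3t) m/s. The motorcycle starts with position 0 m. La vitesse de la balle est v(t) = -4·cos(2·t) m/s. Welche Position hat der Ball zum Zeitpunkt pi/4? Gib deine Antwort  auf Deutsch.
Um dies zu lösen, müssen wir 1 Stammfunktion unserer Gleichung für die Geschwindigkeit v(t) = -4·cos(2·t) finden. Das Integral von der Geschwindigkeit ist die Position. Mit x(0) = 0 erhalten wir x(t) = -2·sin(2·t). Wir haben die Position x(t) = -2·sin(2·t). Durch Einsetzen von t = pi/4: x(pi/4) = -2.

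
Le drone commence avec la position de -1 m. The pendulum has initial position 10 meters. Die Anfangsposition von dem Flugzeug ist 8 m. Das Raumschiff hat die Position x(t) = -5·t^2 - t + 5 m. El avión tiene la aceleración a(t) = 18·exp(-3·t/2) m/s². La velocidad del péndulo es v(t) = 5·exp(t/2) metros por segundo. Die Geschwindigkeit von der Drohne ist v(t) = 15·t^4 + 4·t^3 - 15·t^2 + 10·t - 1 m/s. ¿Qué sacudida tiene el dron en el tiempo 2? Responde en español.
Partiendo de la velocidad v(t) = 15·t^4 + 4·t^3 - 15·t^2 + 10·t - 1, tomamos 2 derivadas. Derivando la velocidad, obtenemos la aceleración: a(t) = 60·t^3 + 12·t^2 - 30·t + 10. La derivada de la aceleración da la sacudida: j(t) = 180·t^2 + 24·t - 30. De la ecuación de la sacudida j(t) = 180·t^2 + 24·t - 30, sustituimos t = 2 para obtener j = 738.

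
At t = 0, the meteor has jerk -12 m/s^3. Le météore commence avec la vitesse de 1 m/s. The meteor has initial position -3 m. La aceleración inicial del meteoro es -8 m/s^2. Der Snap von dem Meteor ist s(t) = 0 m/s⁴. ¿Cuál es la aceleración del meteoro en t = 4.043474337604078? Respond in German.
Um dies zu lösen, müssen wir 2 Integrale unserer Gleichung für den Snap s(t) = 0 finden. Mit ∫s(t)dt und Anwendung von j(0) = -12, finden wir j(t) = -12. Die Stammfunktion von dem Ruck, mit a(0) = -8, ergibt die Beschleunigung: a(t) = -12·t - 8. Mit a(t) = -12·t - 8 und Einsetzen von t = 4.043474337604078, finden wir a = -56.5216920512489.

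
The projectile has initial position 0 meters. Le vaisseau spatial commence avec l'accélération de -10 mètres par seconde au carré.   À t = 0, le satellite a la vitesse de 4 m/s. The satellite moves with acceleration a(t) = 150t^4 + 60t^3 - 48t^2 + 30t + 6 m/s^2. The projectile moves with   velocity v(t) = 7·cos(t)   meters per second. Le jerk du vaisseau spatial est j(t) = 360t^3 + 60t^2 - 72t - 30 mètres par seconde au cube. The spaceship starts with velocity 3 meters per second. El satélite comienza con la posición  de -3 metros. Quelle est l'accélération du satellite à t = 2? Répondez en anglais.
From the given acceleration equation a(t) = 150·t^4 + 60·t^3 - 48·t^2 + 30·t + 6, we substitute t = 2 to get a = 2754.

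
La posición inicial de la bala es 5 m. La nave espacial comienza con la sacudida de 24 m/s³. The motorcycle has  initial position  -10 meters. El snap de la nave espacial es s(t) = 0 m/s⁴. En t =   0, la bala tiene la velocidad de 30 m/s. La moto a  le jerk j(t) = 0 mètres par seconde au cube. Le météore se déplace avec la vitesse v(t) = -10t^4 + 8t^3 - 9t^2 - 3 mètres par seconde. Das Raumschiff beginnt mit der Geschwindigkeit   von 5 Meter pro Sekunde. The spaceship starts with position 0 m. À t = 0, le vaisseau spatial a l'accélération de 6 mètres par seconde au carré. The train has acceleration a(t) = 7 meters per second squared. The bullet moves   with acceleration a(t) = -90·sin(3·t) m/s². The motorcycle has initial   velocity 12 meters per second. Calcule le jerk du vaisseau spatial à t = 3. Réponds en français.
Nous devons intégrer notre équation du snap s(t) = 0 1 fois. L'intégrale du snap est le jerk. En utilisant j(0) = 24, nous obtenons j(t) = 24. Nous avons le jerk j(t) = 24. En substituant t = 3: j(3) = 24.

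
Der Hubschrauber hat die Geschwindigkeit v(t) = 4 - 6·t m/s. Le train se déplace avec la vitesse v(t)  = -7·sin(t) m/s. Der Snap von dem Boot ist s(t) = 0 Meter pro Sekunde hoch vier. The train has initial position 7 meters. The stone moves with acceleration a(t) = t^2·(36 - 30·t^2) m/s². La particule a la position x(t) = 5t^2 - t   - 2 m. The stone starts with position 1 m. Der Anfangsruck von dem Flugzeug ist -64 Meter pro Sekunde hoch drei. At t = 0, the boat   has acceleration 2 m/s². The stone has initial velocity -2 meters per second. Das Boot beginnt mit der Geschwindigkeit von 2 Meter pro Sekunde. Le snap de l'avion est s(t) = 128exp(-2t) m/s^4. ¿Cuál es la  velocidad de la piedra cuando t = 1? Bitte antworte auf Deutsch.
Ausgehend von der Beschleunigung a(t) = t^2·(36 - 30·t^2), nehmen wir 1 Stammfunktion. Durch Integration von der Beschleunigung und Verwendung der Anfangsbedingung v(0) = -2, erhalten wir v(t) = -6·t^5 + 12·t^3 - 2. Wir haben die Geschwindigkeit v(t) = -6·t^5 + 12·t^3 - 2. Durch Einsetzen von t = 1: v(1) = 4.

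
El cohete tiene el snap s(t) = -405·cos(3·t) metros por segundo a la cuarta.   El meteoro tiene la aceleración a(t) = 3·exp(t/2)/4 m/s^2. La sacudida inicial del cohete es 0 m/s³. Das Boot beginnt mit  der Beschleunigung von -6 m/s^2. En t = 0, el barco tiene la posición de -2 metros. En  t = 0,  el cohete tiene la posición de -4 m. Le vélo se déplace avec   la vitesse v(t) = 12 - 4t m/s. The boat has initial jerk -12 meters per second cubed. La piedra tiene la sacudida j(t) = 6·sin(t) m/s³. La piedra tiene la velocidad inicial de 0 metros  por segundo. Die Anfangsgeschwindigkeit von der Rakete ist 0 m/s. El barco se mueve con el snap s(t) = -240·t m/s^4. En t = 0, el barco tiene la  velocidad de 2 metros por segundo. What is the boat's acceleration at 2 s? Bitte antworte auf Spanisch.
Debemos encontrar la integral de nuestra ecuación del snap s(t) = -240·t 2 veces. La integral del snap, con j(0) = -12, da la sacudida: j(t) = -120·t^2 - 12. Integrando la sacudida y usando la condición inicial a(0) = -6, obtenemos a(t) = -40·t^3 - 12·t - 6. De la ecuación de la aceleración a(t) = -40·t^3 - 12·t - 6, sustituimos t = 2 para obtener a = -350.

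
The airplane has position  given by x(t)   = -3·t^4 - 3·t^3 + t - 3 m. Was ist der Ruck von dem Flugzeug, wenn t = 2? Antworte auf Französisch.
En partant de la position x(t) = -3·t^4 - 3·t^3 + t - 3, nous prenons 3 dérivées. En dérivant la position, nous obtenons la vitesse: v(t) = -12·t^3 - 9·t^2 + 1. En prenant d/dt de v(t), nous trouvons a(t) = -36·t^2 - 18·t. En prenant d/dt de a(t), nous trouvons j(t) = -72·t - 18. De l'équation du jerk j(t) = -72·t - 18, nous substituons t = 2 pour obtenir j = -162.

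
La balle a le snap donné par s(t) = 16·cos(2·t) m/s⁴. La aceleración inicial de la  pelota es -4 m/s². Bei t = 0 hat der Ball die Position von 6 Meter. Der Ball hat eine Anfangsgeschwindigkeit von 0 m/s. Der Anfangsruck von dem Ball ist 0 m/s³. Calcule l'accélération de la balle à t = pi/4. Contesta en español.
Debemos encontrar la integral de nuestra ecuación del snap s(t) = 16·cos(2·t) 2 veces. Integrando el snap y usando la condición inicial j(0) = 0, obtenemos j(t) = 8·sin(2·t). La integral de la sacudida es la aceleración. Usando a(0) = -4, obtenemos a(t) = -4·cos(2·t). De la ecuación de la aceleración a(t) = -4·cos(2·t), sustituimos t = pi/4 para obtener a = 0.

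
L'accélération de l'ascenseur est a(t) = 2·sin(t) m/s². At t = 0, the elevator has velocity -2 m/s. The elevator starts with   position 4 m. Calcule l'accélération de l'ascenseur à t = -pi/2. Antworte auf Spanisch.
Tenemos la aceleración a(t) = 2·sin(t). Sustituyendo t = -pi/2: a(-pi/2) = -2.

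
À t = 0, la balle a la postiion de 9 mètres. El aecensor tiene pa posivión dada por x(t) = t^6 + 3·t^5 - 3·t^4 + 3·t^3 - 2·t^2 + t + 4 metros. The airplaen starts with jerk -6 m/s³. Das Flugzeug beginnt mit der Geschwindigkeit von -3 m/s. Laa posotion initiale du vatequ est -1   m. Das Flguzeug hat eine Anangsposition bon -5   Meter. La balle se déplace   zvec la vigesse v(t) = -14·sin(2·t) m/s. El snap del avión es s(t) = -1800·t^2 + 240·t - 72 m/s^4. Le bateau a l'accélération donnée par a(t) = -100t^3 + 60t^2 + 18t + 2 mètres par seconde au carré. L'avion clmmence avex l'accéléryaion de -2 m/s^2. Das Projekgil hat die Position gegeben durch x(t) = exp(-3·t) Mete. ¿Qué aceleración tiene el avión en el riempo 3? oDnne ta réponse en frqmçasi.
Pour résoudre ceci, nous devons prendre 2 primitives de notre équation du snap s(t) = -1800·t^2 + 240·t - 72. La primitive du snap, avec j(0) = -6, donne le jerk: j(t) = -600·t^3 + 120·t^2 - 72·t - 6. L'intégrale du jerk est l'accélération. En utilisant a(0) = -2, nous obtenons a(t) = -150·t^4 + 40·t^3 - 36·t^2 - 6·t - 2. De l'équation de l'accélération a(t) = -150·t^4 + 40·t^3 - 36·t^2 - 6·t - 2, nous substituons t = 3 pour obtenir a = -11414.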